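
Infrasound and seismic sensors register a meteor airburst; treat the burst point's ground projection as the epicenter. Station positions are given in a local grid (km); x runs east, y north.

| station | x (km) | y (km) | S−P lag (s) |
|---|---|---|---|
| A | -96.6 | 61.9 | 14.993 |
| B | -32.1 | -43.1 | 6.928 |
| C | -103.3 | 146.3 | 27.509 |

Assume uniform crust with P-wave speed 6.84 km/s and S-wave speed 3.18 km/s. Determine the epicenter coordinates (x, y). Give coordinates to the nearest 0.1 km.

Distance from S−P lag: d = Δt · v_P v_S / (v_P − v_S) = Δt · (6.84·3.18)/(6.84−3.18) ≈ 5.9430·Δt.
So d_A = 89.10, d_B = 41.17, d_C = 163.48 km.
Circle about each station: (x + 96.6)² + (y − 61.9)² = 89.10²; (x + 32.1)² + (y + 43.1)² = 41.17²; (x + 103.3)² + (y − 146.3)² = 163.48².
Subtracting the A equation from the B and C equations removes the quadratic terms:
129.0 x − 210.0 y = -4031.31
-13.4 x + 168.8 y = 124.51
Solving the 2×2 system: x ≈ -34.5, y ≈ -2.0 km.

x ≈ -34.5 km, y ≈ -2.0 km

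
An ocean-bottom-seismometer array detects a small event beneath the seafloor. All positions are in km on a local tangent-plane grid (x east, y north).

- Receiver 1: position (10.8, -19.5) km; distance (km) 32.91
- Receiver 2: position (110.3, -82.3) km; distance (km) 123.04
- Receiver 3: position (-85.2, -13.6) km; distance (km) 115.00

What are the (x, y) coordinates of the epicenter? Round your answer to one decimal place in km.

(27.6, 8.8)

Circle about each station: (x − 10.8)² + (y + 19.5)² = 32.91²; (x − 110.3)² + (y + 82.3)² = 123.04²; (x + 85.2)² + (y + 13.6)² = 115.00².
Subtracting the Receiver 1 equation from the Receiver 2 and Receiver 3 equations removes the quadratic terms:
199.0 x − 125.6 y = 4386.72
-192.0 x + 11.8 y = -5194.82
Solving the 2×2 system: x ≈ 27.6, y ≈ 8.8 km.
Check against Receiver 1 (with the unrounded x, y): √((x − 10.8)²+(y + 19.5)²) = 32.91 ≈ 32.91 km. ✓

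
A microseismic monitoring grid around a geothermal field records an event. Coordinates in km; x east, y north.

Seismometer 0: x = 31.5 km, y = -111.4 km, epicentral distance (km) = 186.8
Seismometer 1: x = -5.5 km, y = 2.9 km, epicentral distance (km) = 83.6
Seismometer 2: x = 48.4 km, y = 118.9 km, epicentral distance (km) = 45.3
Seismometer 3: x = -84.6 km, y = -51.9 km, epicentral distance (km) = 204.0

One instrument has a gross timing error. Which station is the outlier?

Solve using three stations at a time. Using Seismometer 0, Seismometer 1, Seismometer 2 (subtract circle equations pairwise → linear system) gives (x, y) ≈ (36.2, 75.3).
Distances from that point to each station vs reported:
  Seismometer 0: calculated 186.8 vs reported 186.8 → residual 0.0 km
  Seismometer 1: calculated 83.6 vs reported 83.6 → residual 0.0 km
  Seismometer 2: calculated 45.2 vs reported 45.3 → residual 0.1 km
  Seismometer 3: calculated 175.4 vs reported 204.0 → residual 28.6 km
Seismometer 0, Seismometer 1, Seismometer 2 are mutually consistent (residuals ≈ 0); Seismometer 3 is off by 28.6 km.

Seismometer 3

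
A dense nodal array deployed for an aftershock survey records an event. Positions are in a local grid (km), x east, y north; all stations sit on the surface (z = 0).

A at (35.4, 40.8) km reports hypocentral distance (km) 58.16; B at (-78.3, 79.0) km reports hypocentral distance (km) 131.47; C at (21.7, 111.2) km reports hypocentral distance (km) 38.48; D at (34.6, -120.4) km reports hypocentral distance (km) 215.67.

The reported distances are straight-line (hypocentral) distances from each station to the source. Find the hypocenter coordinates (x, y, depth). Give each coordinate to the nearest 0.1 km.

(51.1, 93.9, 17.8)

Each station gives a sphere (x−x_i)² + (y−y_i)² + z² = d_i² (stations at z=0).
Subtracting the A sphere from B and C: z² cancels, leaving linear equations in x and y:
-227.4 x + 76.4 y = -4447.69
-27.4 x + 140.8 y = 11820.41
Solving: x ≈ 51.106, y ≈ 93.897 km (keep extra digits for the depth step; rounded: 51.1, 93.9).
Then from the A sphere: z² = 58.16² − (x − 35.4)² − (y − 40.8)² with x = 51.106, y = 93.897, so z ≈ 17.794 ≈ 17.8 km.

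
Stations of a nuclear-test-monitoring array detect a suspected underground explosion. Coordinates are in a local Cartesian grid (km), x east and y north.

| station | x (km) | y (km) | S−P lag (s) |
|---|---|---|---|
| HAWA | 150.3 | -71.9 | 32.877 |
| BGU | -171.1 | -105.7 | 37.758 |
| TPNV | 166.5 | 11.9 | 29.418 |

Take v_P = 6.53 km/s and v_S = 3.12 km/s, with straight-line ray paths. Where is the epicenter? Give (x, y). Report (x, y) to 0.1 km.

-5.6 km east, 47.6 km north

Distance from S−P lag: d = Δt · v_P v_S / (v_P − v_S) = Δt · (6.53·3.12)/(6.53−3.12) ≈ 5.9747·Δt.
So d_HAWA = 196.43, d_BGU = 225.59, d_TPNV = 175.76 km.
Circle about each station: (x − 150.3)² + (y + 71.9)² = 196.43²; (x + 171.1)² + (y + 105.7)² = 225.59²; (x − 166.5)² + (y − 11.9)² = 175.76².
Subtracting the HAWA equation from the BGU and TPNV equations removes the quadratic terms:
-642.8 x − 67.6 y = 381.90
32.4 x + 167.6 y = 7797.33
Solving the 2×2 system: x ≈ -5.6, y ≈ 47.6 km.
Check against HAWA (with the unrounded x, y): √((x − 150.3)²+(y + 71.9)²) = 196.44 ≈ 196.43 km. ✓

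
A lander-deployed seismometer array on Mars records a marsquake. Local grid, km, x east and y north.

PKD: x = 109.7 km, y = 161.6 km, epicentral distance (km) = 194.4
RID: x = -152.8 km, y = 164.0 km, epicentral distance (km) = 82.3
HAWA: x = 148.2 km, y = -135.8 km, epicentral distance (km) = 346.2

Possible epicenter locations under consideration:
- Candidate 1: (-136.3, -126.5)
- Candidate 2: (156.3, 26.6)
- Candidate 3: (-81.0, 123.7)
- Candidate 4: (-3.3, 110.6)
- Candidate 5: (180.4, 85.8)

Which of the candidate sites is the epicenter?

Candidate 3

For each candidate, compare |candidate − station| to the reported distance:
Candidate 1: residuals PKD 184.4, RID 208.7, HAWA 61.5 → max 208.7 km
Candidate 2: residuals PKD 51.6, RID 256.0, HAWA 183.6 → max 256.0 km
Candidate 3: residuals PKD 0.0, RID 0.0, HAWA 0.0 → max 0.0 km
Candidate 4: residuals PKD 70.4, RID 76.5, HAWA 57.0 → max 76.5 km
Candidate 5: residuals PKD 90.7, RID 260.0, HAWA 122.3 → max 260.0 km
Only Candidate 3 has all residuals ≈ 0.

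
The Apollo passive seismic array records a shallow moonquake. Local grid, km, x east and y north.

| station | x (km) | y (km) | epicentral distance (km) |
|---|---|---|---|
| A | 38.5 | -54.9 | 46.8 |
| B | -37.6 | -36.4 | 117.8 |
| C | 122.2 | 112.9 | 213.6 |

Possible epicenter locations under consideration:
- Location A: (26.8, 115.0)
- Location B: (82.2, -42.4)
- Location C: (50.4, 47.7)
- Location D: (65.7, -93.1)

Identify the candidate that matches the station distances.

For each candidate, compare |candidate − station| to the reported distance:
Location A: residuals A 123.5, B 46.7, C 118.2 → max 123.5 km
Location B: residuals A 1.3, B 2.2, C 53.2 → max 53.2 km
Location C: residuals A 56.5, B 3.9, C 116.6 → max 116.6 km
Location D: residuals A 0.1, B 0.0, C 0.0 → max 0.1 km
Only Location D has all residuals ≈ 0.

Location D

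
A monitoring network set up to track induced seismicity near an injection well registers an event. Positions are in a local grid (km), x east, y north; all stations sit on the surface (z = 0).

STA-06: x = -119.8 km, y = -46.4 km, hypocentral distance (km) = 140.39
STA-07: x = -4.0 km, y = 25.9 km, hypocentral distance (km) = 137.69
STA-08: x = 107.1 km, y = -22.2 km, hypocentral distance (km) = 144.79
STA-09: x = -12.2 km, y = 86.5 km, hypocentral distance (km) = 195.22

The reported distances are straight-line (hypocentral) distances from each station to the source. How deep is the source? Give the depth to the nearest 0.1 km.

Each station gives a sphere (x−x_i)² + (y−y_i)² + z² = d_i² (stations at z=0).
Subtracting the STA-06 sphere from STA-07 and STA-08: z² cancels, leaving linear equations in x and y:
231.6 x + 144.6 y = -15067.37
453.8 x + 48.4 y = -5796.54
Solving: x ≈ -2.002, y ≈ -100.994 km (keep extra digits for the depth step; rounded: -2.0, -101.0).
Then from the STA-06 sphere: z² = 140.39² − (x + 119.8)² − (y + 46.4)² with x = -2.002, y = -100.994, so z ≈ 53.409 ≈ 53.4 km.
Check against STA-09 (with the unrounded solution): distance 195.22 ≈ 195.22 km. ✓

z ≈ 53.4 km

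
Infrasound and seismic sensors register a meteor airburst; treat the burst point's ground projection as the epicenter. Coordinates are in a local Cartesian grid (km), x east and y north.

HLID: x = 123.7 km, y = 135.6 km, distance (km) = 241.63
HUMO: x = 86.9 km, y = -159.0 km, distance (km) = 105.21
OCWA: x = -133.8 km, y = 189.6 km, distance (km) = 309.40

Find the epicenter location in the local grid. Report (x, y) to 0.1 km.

Circle about each station: (x − 123.7)² + (y − 135.6)² = 241.63²; (x − 86.9)² + (y + 159.0)² = 105.21²; (x + 133.8)² + (y − 189.6)² = 309.40².
Subtracting pairs of circle equations eliminates x²+y² and gives linear equations (the radical axes):
-73.6 x − 589.2 y = 46459.47
-515.0 x + 108.0 y = -17181.75
Solving the 2×2 system: x ≈ 16.4, y ≈ -80.9 km.

16.4 km east, -80.9 km north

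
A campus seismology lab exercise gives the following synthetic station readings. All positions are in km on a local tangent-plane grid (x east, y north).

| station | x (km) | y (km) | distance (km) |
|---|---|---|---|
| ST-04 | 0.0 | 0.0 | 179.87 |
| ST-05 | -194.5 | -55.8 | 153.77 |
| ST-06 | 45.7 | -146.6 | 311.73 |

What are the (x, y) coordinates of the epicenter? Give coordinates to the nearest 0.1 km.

Circle about each station: x² + y² = 179.87²; (x + 194.5)² + (y + 55.8)² = 153.77²; (x − 45.7)² + (y + 146.6)² = 311.73².
Subtracting pairs of circle equations eliminates x²+y² and gives linear equations (the radical axes):
-389.0 x − 111.6 y = 49651.89
91.4 x − 293.2 y = -41242.33
Solving the 2×2 system: x ≈ -154.2, y ≈ 92.6 km.
Check against ST-04 (with the unrounded x, y): √(x²+y²) = 179.87 ≈ 179.87 km. ✓

(-154.2, 92.6)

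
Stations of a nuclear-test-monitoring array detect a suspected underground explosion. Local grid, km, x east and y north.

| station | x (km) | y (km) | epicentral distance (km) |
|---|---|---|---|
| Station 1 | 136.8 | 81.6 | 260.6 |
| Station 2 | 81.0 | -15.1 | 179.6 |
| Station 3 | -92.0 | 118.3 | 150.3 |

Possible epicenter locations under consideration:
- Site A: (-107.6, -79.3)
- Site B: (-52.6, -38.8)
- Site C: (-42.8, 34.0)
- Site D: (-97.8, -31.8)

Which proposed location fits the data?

For each candidate, compare |candidate − station| to the reported distance:
Site A: residuals Station 1 32.0, Station 2 19.6, Station 3 47.9 → max 47.9 km
Site B: residuals Station 1 36.2, Station 2 43.9, Station 3 11.7 → max 43.9 km
Site C: residuals Station 1 74.8, Station 2 46.4, Station 3 52.7 → max 74.8 km
Site D: residuals Station 1 0.0, Station 2 0.0, Station 3 0.1 → max 0.1 km
Only Site D has all residuals ≈ 0.

Site D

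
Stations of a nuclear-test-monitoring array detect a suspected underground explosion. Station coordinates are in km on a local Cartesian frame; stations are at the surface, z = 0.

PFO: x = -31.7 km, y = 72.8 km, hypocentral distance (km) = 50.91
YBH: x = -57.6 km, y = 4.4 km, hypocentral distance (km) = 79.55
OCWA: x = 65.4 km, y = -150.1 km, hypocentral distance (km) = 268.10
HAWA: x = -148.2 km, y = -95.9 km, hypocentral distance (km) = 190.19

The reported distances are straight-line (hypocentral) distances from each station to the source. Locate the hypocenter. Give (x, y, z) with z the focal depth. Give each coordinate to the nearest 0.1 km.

Each station gives a sphere (x−x_i)² + (y−y_i)² + z² = d_i² (stations at z=0).
Subtracting the PFO sphere from YBH and OCWA: z² cancels, leaving linear equations in x and y:
-51.8 x − 136.8 y = -6703.98
194.2 x − 445.8 y = -48783.34
Solving: x ≈ -74.205, y ≈ 77.104 km (keep extra digits for the depth step; rounded: -74.2, 77.1).
Then from the PFO sphere: z² = 50.91² − (x + 31.7)² − (y − 72.8)² with x = -74.205, y = 77.104, so z ≈ 27.688 ≈ 27.7 km.

(-74.2, 77.1, 27.7)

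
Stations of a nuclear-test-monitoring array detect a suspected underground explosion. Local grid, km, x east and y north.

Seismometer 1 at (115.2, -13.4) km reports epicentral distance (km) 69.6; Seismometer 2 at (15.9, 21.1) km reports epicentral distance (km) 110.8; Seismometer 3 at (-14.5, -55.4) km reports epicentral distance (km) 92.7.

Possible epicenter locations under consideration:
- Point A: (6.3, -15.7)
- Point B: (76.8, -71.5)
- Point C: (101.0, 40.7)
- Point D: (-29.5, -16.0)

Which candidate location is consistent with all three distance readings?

For each candidate, compare |candidate − station| to the reported distance:
Point A: residuals Seismometer 1 39.3, Seismometer 2 72.8, Seismometer 3 47.9 → max 72.8 km
Point B: residuals Seismometer 1 0.0, Seismometer 2 0.0, Seismometer 3 0.0 → max 0.0 km
Point C: residuals Seismometer 1 13.7, Seismometer 2 23.5, Seismometer 3 57.6 → max 57.6 km
Point D: residuals Seismometer 1 75.1, Seismometer 2 52.2, Seismometer 3 50.5 → max 75.1 km
Only Point B has all residuals ≈ 0.

Point B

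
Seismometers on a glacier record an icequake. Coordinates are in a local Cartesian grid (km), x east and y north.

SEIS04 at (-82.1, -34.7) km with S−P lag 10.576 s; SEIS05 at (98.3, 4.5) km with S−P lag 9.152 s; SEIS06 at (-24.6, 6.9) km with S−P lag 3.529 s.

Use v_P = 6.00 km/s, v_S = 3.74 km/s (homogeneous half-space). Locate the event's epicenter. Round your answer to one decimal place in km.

Distance from S−P lag: d = Δt · v_P v_S / (v_P − v_S) = Δt · (6.00·3.74)/(6.00−3.74) ≈ 9.9292·Δt.
So d_SEIS04 = 105.01, d_SEIS05 = 90.87, d_SEIS06 = 35.04 km.
Circle about each station: (x + 82.1)² + (y + 34.7)² = 105.01²; (x − 98.3)² + (y − 4.5)² = 90.87²; (x + 24.6)² + (y − 6.9)² = 35.04².
Subtracting the SEIS04 equation from the SEIS05 and SEIS06 equations removes the quadratic terms:
360.8 x + 78.4 y = 4508.38
115.0 x + 83.2 y = 2507.57
Solving the 2×2 system: x ≈ 8.5, y ≈ 18.4 km.

(8.5, 18.4)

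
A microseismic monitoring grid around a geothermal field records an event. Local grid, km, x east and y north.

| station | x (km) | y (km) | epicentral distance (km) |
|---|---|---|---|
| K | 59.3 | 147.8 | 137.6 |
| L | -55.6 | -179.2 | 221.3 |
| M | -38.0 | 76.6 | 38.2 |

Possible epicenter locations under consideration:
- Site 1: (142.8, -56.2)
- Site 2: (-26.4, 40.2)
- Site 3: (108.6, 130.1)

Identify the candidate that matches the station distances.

Site 2

For each candidate, compare |candidate − station| to the reported distance:
Site 1: residuals K 82.8, L 12.1, M 186.1 → max 186.1 km
Site 2: residuals K 0.0, L 0.0, M 0.0 → max 0.0 km
Site 3: residuals K 85.2, L 128.9, M 117.9 → max 128.9 km
Only Site 2 has all residuals ≈ 0.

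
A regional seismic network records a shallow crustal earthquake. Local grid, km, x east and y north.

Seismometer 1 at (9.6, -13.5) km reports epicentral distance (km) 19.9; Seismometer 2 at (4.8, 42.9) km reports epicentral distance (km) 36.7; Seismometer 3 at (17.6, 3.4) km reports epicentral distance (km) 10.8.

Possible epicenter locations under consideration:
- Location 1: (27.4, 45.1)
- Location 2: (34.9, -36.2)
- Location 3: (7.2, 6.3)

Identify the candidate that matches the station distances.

For each candidate, compare |candidate − station| to the reported distance:
Location 1: residuals Seismometer 1 41.3, Seismometer 2 14.0, Seismometer 3 32.0 → max 41.3 km
Location 2: residuals Seismometer 1 14.1, Seismometer 2 47.9, Seismometer 3 32.4 → max 47.9 km
Location 3: residuals Seismometer 1 0.0, Seismometer 2 0.0, Seismometer 3 0.0 → max 0.0 km
Only Location 3 has all residuals ≈ 0.

Location 3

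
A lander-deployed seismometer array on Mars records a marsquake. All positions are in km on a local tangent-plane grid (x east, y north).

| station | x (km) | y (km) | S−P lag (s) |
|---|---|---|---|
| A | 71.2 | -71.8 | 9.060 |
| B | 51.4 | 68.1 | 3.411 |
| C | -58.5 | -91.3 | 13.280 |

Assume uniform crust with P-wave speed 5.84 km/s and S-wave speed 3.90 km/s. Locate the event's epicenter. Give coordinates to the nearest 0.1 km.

39.7 km east, 29.8 km north

Distance from S−P lag: d = Δt · v_P v_S / (v_P − v_S) = Δt · (5.84·3.90)/(5.84−3.90) ≈ 11.7402·Δt.
So d_A = 106.37, d_B = 40.05, d_C = 155.91 km.
Circle about each station: (x − 71.2)² + (y + 71.8)² = 106.37²; (x − 51.4)² + (y − 68.1)² = 40.05²; (x + 58.5)² + (y + 91.3)² = 155.91².
Subtracting the A equation from the B and C equations removes the quadratic terms:
-39.6 x + 279.8 y = 6765.46
-259.4 x − 39.0 y = -11460.09
Solving the 2×2 system: x ≈ 39.7, y ≈ 29.8 km.
Check against A (with the unrounded x, y): √((x − 71.2)²+(y + 71.8)²) = 106.37 ≈ 106.37 km. ✓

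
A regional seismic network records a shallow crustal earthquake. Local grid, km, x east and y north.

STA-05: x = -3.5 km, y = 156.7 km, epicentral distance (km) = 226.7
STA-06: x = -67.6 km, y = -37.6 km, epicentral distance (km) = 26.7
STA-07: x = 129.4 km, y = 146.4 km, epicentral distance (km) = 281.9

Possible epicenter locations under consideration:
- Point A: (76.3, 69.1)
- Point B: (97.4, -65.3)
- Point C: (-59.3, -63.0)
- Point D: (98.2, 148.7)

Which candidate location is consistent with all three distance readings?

For each candidate, compare |candidate − station| to the reported distance:
Point A: residuals STA-05 108.2, STA-06 152.4, STA-07 188.1 → max 188.1 km
Point B: residuals STA-05 17.2, STA-06 140.6, STA-07 67.8 → max 140.6 km
Point C: residuals STA-05 0.0, STA-06 0.0, STA-07 0.0 → max 0.0 km
Point D: residuals STA-05 124.7, STA-06 222.7, STA-07 250.6 → max 250.6 km
Only Point C has all residuals ≈ 0.

Point C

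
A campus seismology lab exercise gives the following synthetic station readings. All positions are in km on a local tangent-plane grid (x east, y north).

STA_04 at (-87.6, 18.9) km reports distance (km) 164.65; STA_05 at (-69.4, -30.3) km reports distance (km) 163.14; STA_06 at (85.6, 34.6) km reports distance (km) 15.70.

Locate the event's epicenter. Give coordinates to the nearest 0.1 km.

(74.8, 46.0)

Circle about each station: (x + 87.6)² + (y − 18.9)² = 164.65²; (x + 69.4)² + (y + 30.3)² = 163.14²; (x − 85.6)² + (y − 34.6)² = 15.70².
Subtracting pairs of circle equations eliminates x²+y² and gives linear equations (the radical axes):
36.4 x − 98.4 y = -1801.56
346.4 x + 31.4 y = 27356.68
Solving the 2×2 system: x ≈ 74.8, y ≈ 46.0 km.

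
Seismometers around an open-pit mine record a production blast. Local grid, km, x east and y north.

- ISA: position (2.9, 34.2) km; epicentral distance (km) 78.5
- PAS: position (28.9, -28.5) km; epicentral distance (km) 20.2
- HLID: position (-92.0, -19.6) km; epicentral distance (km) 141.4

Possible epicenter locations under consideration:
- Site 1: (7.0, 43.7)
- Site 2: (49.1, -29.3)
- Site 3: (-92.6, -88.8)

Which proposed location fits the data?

Site 2

For each candidate, compare |candidate − station| to the reported distance:
Site 1: residuals ISA 68.2, PAS 55.2, HLID 23.9 → max 68.2 km
Site 2: residuals ISA 0.0, PAS 0.0, HLID 0.0 → max 0.0 km
Site 3: residuals ISA 77.2, PAS 115.4, HLID 72.2 → max 115.4 km
Only Site 2 has all residuals ≈ 0.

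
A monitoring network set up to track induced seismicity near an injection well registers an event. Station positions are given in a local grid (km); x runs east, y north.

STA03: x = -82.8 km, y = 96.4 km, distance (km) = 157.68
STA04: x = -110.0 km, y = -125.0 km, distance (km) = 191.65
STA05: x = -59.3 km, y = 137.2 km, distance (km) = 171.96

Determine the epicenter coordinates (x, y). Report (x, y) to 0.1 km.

38.7 km east, -4.1 km north

Circle about each station: (x + 82.8)² + (y − 96.4)² = 157.68²; (x + 110.0)² + (y + 125.0)² = 191.65²; (x + 59.3)² + (y − 137.2)² = 171.96².
Subtracting the STA03 equation from the STA04 and STA05 equations removes the quadratic terms:
-54.4 x − 442.8 y = -290.54
47.0 x + 81.6 y = 1484.27
Solving the 2×2 system: x ≈ 38.7, y ≈ -4.1 km.
Check against STA03 (with the unrounded x, y): √((x + 82.8)²+(y − 96.4)²) = 157.67 ≈ 157.68 km. ✓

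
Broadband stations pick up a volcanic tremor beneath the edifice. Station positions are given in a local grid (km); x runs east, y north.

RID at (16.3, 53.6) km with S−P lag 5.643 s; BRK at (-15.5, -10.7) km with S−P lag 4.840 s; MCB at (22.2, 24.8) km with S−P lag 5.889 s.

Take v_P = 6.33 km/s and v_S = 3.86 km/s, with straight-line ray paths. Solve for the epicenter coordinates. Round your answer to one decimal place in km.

-35.5 km east, 32.8 km north

Distance from S−P lag: d = Δt · v_P v_S / (v_P − v_S) = Δt · (6.33·3.86)/(6.33−3.86) ≈ 9.8922·Δt.
So d_RID = 55.82, d_BRK = 47.88, d_MCB = 58.26 km.
Circle about each station: (x − 16.3)² + (y − 53.6)² = 55.82²; (x + 15.5)² + (y + 10.7)² = 47.88²; (x − 22.2)² + (y − 24.8)² = 58.26².
Subtracting the RID equation from the BRK and MCB equations removes the quadratic terms:
-63.6 x − 128.6 y = -1960.53
11.8 x − 57.6 y = -2309.13
Solving the 2×2 system: x ≈ -35.5, y ≈ 32.8 km.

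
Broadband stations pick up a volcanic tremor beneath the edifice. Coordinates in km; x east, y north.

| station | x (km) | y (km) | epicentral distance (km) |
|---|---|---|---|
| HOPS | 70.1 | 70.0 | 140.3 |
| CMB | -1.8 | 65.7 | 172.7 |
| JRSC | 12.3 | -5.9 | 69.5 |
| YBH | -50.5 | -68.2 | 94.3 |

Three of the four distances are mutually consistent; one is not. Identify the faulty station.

Solve using three stations at a time. Using HOPS, JRSC, YBH (subtract circle equations pairwise → linear system) gives (x, y) ≈ (43.5, -67.6).
Distances from that point to each station vs reported:
  HOPS: calculated 140.1 vs reported 140.3 → residual 0.2 km
  CMB: calculated 140.8 vs reported 172.7 → residual 31.9 km
  JRSC: calculated 69.1 vs reported 69.5 → residual 0.4 km
  YBH: calculated 94.0 vs reported 94.3 → residual 0.3 km
HOPS, JRSC, YBH are mutually consistent (residuals ≈ 0); CMB is off by 31.9 km.

CMB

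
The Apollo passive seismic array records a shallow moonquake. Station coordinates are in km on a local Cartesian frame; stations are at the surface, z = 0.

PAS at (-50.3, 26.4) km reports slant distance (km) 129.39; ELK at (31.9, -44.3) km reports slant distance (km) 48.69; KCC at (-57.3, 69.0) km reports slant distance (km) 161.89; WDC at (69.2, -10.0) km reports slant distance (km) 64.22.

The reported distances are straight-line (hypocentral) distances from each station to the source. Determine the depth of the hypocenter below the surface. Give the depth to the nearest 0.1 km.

Each station gives a sphere (x−x_i)² + (y−y_i)² + z² = d_i² (stations at z=0).
Subtracting the PAS sphere from ELK and KCC: z² cancels, leaving linear equations in x and y:
164.4 x − 141.4 y = 14124.11
-14.0 x + 85.2 y = -4649.36
Solving: x ≈ 45.393, y ≈ -47.111 km (keep extra digits for the depth step; rounded: 45.4, -47.1).
Then from the PAS sphere: z² = 129.39² − (x + 50.3)² − (y − 26.4)² with x = 45.393, y = -47.111, so z ≈ 46.699 ≈ 46.7 km.
Check against WDC (with the unrounded solution): distance 64.22 ≈ 64.22 km. ✓

depth ≈ 46.7 km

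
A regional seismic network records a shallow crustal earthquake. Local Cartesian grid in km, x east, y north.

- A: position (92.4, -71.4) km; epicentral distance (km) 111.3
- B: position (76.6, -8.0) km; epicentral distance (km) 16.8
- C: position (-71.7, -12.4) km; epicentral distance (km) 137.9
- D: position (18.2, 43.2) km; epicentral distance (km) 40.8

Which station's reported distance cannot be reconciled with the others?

B

Solve using three stations at a time. Using A, C, D (subtract circle equations pairwise → linear system) gives (x, y) ≈ (58.0, 34.4).
Distances from that point to each station vs reported:
  A: calculated 111.3 vs reported 111.3 → residual 0.0 km
  B: calculated 46.3 vs reported 16.8 → residual 29.5 km
  C: calculated 137.9 vs reported 137.9 → residual 0.0 km
  D: calculated 40.7 vs reported 40.8 → residual 0.1 km
A, C, D are mutually consistent (residuals ≈ 0); B is off by 29.5 km.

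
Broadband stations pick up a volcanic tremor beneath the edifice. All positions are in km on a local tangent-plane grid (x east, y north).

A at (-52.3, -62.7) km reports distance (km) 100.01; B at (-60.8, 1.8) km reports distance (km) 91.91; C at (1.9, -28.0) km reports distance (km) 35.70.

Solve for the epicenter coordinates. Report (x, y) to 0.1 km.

Circle about each station: (x + 52.3)² + (y + 62.7)² = 100.01²; (x + 60.8)² + (y − 1.8)² = 91.91²; (x − 1.9)² + (y + 28.0)² = 35.70².
Subtracting the A equation from the B and C equations removes the quadratic terms:
-17.0 x + 129.0 y = -1412.15
108.4 x + 69.4 y = 2848.54
Solving the 2×2 system: x ≈ 30.7, y ≈ -6.9 km.

(30.7, -6.9)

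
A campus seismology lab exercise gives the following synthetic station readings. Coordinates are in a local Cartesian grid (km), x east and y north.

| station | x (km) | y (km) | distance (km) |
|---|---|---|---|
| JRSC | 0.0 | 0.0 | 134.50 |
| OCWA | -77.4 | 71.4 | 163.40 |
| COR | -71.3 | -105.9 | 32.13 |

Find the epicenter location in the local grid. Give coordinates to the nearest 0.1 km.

Circle about each station: x² + y² = 134.50²; (x + 77.4)² + (y − 71.4)² = 163.40²; (x + 71.3)² + (y + 105.9)² = 32.13².
Subtracting the JRSC equation from the OCWA and COR equations removes the quadratic terms:
-154.8 x + 142.8 y = 2479.41
-142.6 x − 211.8 y = 33356.41
Solving the 2×2 system: x ≈ -99.5, y ≈ -90.5 km.
Check against JRSC (with the unrounded x, y): √(x²+y²) = 134.50 ≈ 134.50 km. ✓

-99.5 km east, -90.5 km north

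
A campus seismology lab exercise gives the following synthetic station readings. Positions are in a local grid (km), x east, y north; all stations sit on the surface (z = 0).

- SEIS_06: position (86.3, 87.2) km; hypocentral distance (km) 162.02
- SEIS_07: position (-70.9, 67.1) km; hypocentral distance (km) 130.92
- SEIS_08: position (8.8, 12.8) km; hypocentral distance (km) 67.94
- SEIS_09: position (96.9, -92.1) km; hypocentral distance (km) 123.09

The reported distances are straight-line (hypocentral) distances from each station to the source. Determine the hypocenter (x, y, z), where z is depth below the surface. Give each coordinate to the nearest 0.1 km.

Each station gives a sphere (x−x_i)² + (y−y_i)² + z² = d_i² (stations at z=0).
Subtracting the SEIS_06 sphere from SEIS_07 and SEIS_08: z² cancels, leaving linear equations in x and y:
-314.4 x − 40.2 y = 3588.12
-155.0 x − 148.8 y = 6824.39
Solving: x ≈ -6.401, y ≈ -39.195 km (keep extra digits for the depth step; rounded: -6.4, -39.2).
Then from the SEIS_06 sphere: z² = 162.02² − (x − 86.3)² − (y − 87.2)² with x = -6.401, y = -39.195, so z ≈ 41.004 ≈ 41.0 km.
Check against SEIS_09 (with the unrounded solution): distance 123.09 ≈ 123.09 km. ✓

x ≈ -6.4 km, y ≈ -39.2 km, depth ≈ 41.0 km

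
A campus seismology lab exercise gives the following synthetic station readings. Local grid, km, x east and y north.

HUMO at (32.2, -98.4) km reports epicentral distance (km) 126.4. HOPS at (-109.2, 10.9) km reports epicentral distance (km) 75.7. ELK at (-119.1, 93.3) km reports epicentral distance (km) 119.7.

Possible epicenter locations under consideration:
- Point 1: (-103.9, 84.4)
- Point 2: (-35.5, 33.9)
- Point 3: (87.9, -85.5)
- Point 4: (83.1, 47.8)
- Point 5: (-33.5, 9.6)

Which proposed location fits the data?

Point 5

For each candidate, compare |candidate − station| to the reported distance:
Point 1: residuals HUMO 101.5, HOPS 2.0, ELK 102.1 → max 102.1 km
Point 2: residuals HUMO 22.2, HOPS 1.5, ELK 17.1 → max 22.2 km
Point 3: residuals HUMO 69.2, HOPS 143.7, ELK 153.8 → max 153.8 km
Point 4: residuals HUMO 28.4, HOPS 120.1, ELK 87.6 → max 120.1 km
Point 5: residuals HUMO 0.0, HOPS 0.0, ELK 0.0 → max 0.0 km
Only Point 5 has all residuals ≈ 0.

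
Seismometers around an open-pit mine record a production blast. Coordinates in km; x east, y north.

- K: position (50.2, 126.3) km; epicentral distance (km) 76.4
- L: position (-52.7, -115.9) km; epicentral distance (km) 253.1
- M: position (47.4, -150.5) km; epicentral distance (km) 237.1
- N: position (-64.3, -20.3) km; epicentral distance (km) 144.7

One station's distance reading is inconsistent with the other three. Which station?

N

Solve using three stations at a time. Using K, L, M (subtract circle equations pairwise → linear system) gives (x, y) ≈ (109.6, 78.3).
Distances from that point to each station vs reported:
  K: calculated 76.4 vs reported 76.4 → residual 0.0 km
  L: calculated 253.1 vs reported 253.1 → residual 0.0 km
  M: calculated 237.1 vs reported 237.1 → residual 0.0 km
  N: calculated 199.9 vs reported 144.7 → residual 55.2 km
K, L, M are mutually consistent (residuals ≈ 0); N is off by 55.2 km.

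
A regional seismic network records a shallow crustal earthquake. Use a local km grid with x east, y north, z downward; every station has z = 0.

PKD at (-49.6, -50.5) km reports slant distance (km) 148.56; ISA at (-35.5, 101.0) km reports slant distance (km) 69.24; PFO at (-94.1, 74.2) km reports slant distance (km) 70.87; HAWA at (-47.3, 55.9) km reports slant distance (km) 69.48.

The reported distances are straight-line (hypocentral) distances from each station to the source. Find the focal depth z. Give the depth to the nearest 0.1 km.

Each station gives a sphere (x−x_i)² + (y−y_i)² + z² = d_i² (stations at z=0).
Subtracting the PKD sphere from ISA and PFO: z² cancels, leaving linear equations in x and y:
28.2 x + 303.0 y = 23726.74
-89.0 x + 249.4 y = 26397.56
Solving: x ≈ -61.206, y ≈ 84.002 km (keep extra digits for the depth step; rounded: -61.2, 84.0).
Then from the PKD sphere: z² = 148.56² − (x + 49.6)² − (y + 50.5)² with x = -61.206, y = 84.002, so z ≈ 62.005 ≈ 62.0 km.

depth ≈ 62.0 km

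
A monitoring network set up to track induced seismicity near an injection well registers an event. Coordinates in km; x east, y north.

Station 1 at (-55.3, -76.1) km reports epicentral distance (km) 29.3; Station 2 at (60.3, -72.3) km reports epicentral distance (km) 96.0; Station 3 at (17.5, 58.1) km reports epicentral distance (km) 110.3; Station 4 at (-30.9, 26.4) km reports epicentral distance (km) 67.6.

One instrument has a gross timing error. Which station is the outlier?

Solve using three stations at a time. Using Station 2, Station 3, Station 4 (subtract circle equations pairwise → linear system) gives (x, y) ≈ (-30.5, -41.2).
Distances from that point to each station vs reported:
  Station 1: calculated 42.8 vs reported 29.3 → residual 13.5 km
  Station 2: calculated 96.0 vs reported 96.0 → residual 0.0 km
  Station 3: calculated 110.3 vs reported 110.3 → residual 0.0 km
  Station 4: calculated 67.6 vs reported 67.6 → residual 0.0 km
Station 2, Station 3, Station 4 are mutually consistent (residuals ≈ 0); Station 1 is off by 13.5 km.

Station 1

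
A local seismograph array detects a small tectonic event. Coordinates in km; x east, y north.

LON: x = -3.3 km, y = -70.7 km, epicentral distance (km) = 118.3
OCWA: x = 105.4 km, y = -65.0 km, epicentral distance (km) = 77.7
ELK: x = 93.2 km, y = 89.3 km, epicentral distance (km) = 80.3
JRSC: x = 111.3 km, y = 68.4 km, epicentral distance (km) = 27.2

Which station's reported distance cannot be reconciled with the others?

JRSC

Solve using three stations at a time. Using LON, OCWA, ELK (subtract circle equations pairwise → linear system) gives (x, y) ≈ (83.6, 9.6).
Distances from that point to each station vs reported:
  LON: calculated 118.3 vs reported 118.3 → residual 0.0 km
  OCWA: calculated 77.7 vs reported 77.7 → residual 0.0 km
  ELK: calculated 80.3 vs reported 80.3 → residual 0.0 km
  JRSC: calculated 65.0 vs reported 27.2 → residual 37.8 km
LON, OCWA, ELK are mutually consistent (residuals ≈ 0); JRSC is off by 37.8 km.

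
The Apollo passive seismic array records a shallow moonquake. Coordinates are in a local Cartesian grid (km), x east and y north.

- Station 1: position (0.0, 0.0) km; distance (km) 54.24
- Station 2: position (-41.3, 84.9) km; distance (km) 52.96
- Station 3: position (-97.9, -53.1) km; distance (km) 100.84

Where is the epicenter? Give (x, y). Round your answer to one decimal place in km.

x ≈ -43.8 km, y ≈ 32.0 km

Circle about each station: x² + y² = 54.24²; (x + 41.3)² + (y − 84.9)² = 52.96²; (x + 97.9)² + (y + 53.1)² = 100.84².
Subtracting the Station 1 equation from the Station 2 and Station 3 equations removes the quadratic terms:
-82.6 x + 169.8 y = 9050.92
-195.8 x − 106.2 y = 5177.29
Solving the 2×2 system: x ≈ -43.8, y ≈ 32.0 km.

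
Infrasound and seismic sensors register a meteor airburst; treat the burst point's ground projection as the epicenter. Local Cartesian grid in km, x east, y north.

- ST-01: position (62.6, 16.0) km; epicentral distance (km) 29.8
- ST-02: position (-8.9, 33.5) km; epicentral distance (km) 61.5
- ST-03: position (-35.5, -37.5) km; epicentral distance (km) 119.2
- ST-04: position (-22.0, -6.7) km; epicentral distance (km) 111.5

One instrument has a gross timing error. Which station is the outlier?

Solve using three stations at a time. Using ST-01, ST-02, ST-03 (subtract circle equations pairwise → linear system) gives (x, y) ≈ (51.7, 43.7).
Distances from that point to each station vs reported:
  ST-01: calculated 29.8 vs reported 29.8 → residual 0.0 km
  ST-02: calculated 61.5 vs reported 61.5 → residual 0.0 km
  ST-03: calculated 119.2 vs reported 119.2 → residual 0.0 km
  ST-04: calculated 89.3 vs reported 111.5 → residual 22.2 km
ST-01, ST-02, ST-03 are mutually consistent (residuals ≈ 0); ST-04 is off by 22.2 km.

ST-04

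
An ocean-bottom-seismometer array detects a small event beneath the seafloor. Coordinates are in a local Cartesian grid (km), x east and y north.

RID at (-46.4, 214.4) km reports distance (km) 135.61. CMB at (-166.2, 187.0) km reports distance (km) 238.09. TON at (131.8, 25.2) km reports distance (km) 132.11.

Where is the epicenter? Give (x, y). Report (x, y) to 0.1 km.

Circle about each station: (x + 46.4)² + (y − 214.4)² = 135.61²; (x + 166.2)² + (y − 187.0)² = 238.09²; (x − 131.8)² + (y − 25.2)² = 132.11².
Subtracting the RID equation from the CMB and TON equations removes the quadratic terms:
-239.6 x − 54.8 y = -23825.66
356.4 x − 378.4 y = -29177.02
Solving the 2×2 system: x ≈ 67.3, y ≈ 140.5 km.
Check against RID (with the unrounded x, y): √((x + 46.4)²+(y − 214.4)²) = 135.61 ≈ 135.61 km. ✓

67.3 km east, 140.5 km north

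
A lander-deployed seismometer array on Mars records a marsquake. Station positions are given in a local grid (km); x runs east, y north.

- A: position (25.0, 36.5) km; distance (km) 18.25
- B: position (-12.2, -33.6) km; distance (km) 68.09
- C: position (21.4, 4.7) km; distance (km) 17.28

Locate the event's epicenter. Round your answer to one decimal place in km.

Circle about each station: (x − 25.0)² + (y − 36.5)² = 18.25²; (x + 12.2)² + (y + 33.6)² = 68.09²; (x − 21.4)² + (y − 4.7)² = 17.28².
Subtracting the A equation from the B and C equations removes the quadratic terms:
-74.4 x − 140.2 y = -4982.64
-7.2 x − 63.6 y = -1442.74
Solving the 2×2 system: x ≈ 30.8, y ≈ 19.2 km.

30.8 km east, 19.2 km north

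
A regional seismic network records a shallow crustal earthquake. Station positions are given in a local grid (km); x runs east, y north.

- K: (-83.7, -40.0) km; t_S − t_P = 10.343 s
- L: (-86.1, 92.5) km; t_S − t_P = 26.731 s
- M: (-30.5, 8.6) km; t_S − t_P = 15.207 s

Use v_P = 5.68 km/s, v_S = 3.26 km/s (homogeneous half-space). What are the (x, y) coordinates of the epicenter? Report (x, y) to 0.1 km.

x ≈ -41.9 km, y ≈ -107.2 km

Distance from S−P lag: d = Δt · v_P v_S / (v_P − v_S) = Δt · (5.68·3.26)/(5.68−3.26) ≈ 7.6516·Δt.
So d_K = 79.14, d_L = 204.53, d_M = 116.36 km.
Circle about each station: (x + 83.7)² + (y + 40.0)² = 79.14²; (x + 86.1)² + (y − 92.5)² = 204.53²; (x + 30.5)² + (y − 8.6)² = 116.36².
Subtracting pairs of circle equations eliminates x²+y² and gives linear equations (the radical axes):
-4.8 x + 265.0 y = -28205.61
106.4 x + 97.2 y = -14877.99
Solving the 2×2 system: x ≈ -41.9, y ≈ -107.2 km.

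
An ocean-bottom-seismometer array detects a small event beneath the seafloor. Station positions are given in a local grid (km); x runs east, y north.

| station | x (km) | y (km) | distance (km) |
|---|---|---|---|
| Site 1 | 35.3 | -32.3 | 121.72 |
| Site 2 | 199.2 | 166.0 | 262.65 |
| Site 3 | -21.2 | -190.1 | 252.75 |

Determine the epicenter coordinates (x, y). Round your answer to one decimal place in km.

Circle about each station: (x − 35.3)² + (y + 32.3)² = 121.72²; (x − 199.2)² + (y − 166.0)² = 262.65²; (x + 21.2)² + (y + 190.1)² = 252.75².
Subtracting pairs of circle equations eliminates x²+y² and gives linear equations (the radical axes):
327.8 x + 396.6 y = 10778.00
-113.0 x − 315.6 y = -14768.73
Solving the 2×2 system: x ≈ -41.9, y ≈ 61.8 km.

-41.9 km east, 61.8 km north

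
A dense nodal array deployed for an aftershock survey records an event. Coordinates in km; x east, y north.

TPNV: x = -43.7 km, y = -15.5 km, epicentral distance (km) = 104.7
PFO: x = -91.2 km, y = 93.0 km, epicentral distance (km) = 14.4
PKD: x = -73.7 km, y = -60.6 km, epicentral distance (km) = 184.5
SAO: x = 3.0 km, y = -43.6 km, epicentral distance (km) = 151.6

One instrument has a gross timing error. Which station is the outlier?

PKD

Solve using three stations at a time. Using TPNV, PFO, SAO (subtract circle equations pairwise → linear system) gives (x, y) ≈ (-81.9, 82.0).
Distances from that point to each station vs reported:
  TPNV: calculated 104.7 vs reported 104.7 → residual 0.0 km
  PFO: calculated 14.4 vs reported 14.4 → residual 0.0 km
  PKD: calculated 142.8 vs reported 184.5 → residual 41.7 km
  SAO: calculated 151.6 vs reported 151.6 → residual 0.0 km
TPNV, PFO, SAO are mutually consistent (residuals ≈ 0); PKD is off by 41.7 km.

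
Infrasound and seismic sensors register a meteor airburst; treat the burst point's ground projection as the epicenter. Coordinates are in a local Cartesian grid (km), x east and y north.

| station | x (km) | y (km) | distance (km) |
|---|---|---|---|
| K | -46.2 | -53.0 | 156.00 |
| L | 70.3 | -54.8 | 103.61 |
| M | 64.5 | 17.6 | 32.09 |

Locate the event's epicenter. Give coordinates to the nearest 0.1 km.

Circle about each station: (x + 46.2)² + (y + 53.0)² = 156.00²; (x − 70.3)² + (y + 54.8)² = 103.61²; (x − 64.5)² + (y − 17.6)² = 32.09².
Subtracting the K equation from the L and M equations removes the quadratic terms:
233.0 x − 3.6 y = 16602.66
221.4 x + 141.2 y = 22832.80
Solving the 2×2 system: x ≈ 72.0, y ≈ 48.8 km.
Check against K (with the unrounded x, y): √((x + 46.2)²+(y + 53.0)²) = 156.00 ≈ 156.00 km. ✓

(72.0, 48.8)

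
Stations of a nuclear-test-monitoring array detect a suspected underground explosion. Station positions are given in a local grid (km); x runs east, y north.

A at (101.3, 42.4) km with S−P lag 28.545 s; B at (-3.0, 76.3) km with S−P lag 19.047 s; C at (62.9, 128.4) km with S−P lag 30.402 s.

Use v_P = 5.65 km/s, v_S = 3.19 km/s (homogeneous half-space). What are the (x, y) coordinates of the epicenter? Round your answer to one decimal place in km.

Distance from S−P lag: d = Δt · v_P v_S / (v_P − v_S) = Δt · (5.65·3.19)/(5.65−3.19) ≈ 7.3266·Δt.
So d_A = 209.14, d_B = 139.55, d_C = 222.74 km.
Circle about each station: (x − 101.3)² + (y − 42.4)² = 209.14²; (x + 3.0)² + (y − 76.3)² = 139.55²; (x − 62.9)² + (y − 128.4)² = 222.74².
Subtracting pairs of circle equations eliminates x²+y² and gives linear equations (the radical axes):
-208.6 x + 67.8 y = 18036.58
-76.8 x + 172.0 y = 2509.95
Solving the 2×2 system: x ≈ -95.6, y ≈ -28.1 km.

x ≈ -95.6 km, y ≈ -28.1 km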